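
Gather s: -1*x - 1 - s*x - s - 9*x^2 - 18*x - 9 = s*(-x - 1) - 9*x^2 - 19*x - 10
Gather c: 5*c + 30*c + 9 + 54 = 35*c + 63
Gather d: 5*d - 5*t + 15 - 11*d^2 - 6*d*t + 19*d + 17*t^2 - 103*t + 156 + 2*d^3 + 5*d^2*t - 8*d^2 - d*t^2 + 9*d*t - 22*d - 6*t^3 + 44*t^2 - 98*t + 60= 2*d^3 + d^2*(5*t - 19) + d*(-t^2 + 3*t + 2) - 6*t^3 + 61*t^2 - 206*t + 231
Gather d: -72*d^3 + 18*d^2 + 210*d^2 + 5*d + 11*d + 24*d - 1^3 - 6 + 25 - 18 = -72*d^3 + 228*d^2 + 40*d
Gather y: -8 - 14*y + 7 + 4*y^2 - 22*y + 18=4*y^2 - 36*y + 17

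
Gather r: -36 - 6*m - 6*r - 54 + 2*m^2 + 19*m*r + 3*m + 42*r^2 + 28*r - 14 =2*m^2 - 3*m + 42*r^2 + r*(19*m + 22) - 104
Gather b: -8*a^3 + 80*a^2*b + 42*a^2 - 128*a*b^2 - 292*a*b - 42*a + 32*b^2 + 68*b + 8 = -8*a^3 + 42*a^2 - 42*a + b^2*(32 - 128*a) + b*(80*a^2 - 292*a + 68) + 8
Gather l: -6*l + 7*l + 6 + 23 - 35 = l - 6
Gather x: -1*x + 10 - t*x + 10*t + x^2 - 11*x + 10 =10*t + x^2 + x*(-t - 12) + 20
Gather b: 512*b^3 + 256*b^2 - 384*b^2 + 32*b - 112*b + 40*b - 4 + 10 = 512*b^3 - 128*b^2 - 40*b + 6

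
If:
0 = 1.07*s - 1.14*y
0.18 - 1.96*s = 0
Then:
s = 0.09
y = 0.09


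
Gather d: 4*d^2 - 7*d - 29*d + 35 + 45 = 4*d^2 - 36*d + 80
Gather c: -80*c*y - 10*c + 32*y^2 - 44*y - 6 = c*(-80*y - 10) + 32*y^2 - 44*y - 6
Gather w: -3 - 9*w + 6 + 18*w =9*w + 3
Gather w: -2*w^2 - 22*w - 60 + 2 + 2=-2*w^2 - 22*w - 56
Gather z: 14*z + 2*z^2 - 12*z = 2*z^2 + 2*z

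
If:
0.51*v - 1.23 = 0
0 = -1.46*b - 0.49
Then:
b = -0.34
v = 2.41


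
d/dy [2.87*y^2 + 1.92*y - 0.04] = 5.74*y + 1.92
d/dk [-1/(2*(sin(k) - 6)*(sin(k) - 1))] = (2*sin(k) - 7)*cos(k)/(2*(sin(k) - 6)^2*(sin(k) - 1)^2)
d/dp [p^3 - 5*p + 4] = 3*p^2 - 5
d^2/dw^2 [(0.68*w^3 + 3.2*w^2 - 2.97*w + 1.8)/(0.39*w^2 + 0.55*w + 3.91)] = (-3.938738*w^3 - 18.86136*w^2 + 91.865766*w + 106.21717)/(0.059319*w^6 + 0.250965*w^5 + 2.138058*w^4 + 5.198545*w^3 + 21.435402*w^2 + 25.225365*w + 59.776471)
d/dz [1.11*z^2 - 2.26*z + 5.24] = 2.22*z - 2.26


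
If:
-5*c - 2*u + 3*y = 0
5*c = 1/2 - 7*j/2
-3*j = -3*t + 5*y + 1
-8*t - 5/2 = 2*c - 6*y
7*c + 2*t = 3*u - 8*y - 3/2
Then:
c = 2111/12584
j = -609/6292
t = -10545/12584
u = -17447/12584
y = -8113/12584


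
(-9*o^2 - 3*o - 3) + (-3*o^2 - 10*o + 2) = -12*o^2 - 13*o - 1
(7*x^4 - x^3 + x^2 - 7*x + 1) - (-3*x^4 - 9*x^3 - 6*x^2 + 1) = 10*x^4 + 8*x^3 + 7*x^2 - 7*x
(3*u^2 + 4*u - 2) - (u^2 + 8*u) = 2*u^2 - 4*u - 2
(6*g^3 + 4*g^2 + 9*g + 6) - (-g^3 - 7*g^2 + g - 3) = 7*g^3 + 11*g^2 + 8*g + 9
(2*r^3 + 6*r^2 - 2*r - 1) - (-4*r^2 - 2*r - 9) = 2*r^3 + 10*r^2 + 8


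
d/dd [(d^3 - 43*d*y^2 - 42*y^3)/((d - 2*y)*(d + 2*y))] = (d^4 + 31*d^2*y^2 + 84*d*y^3 + 172*y^4)/(d^4 - 8*d^2*y^2 + 16*y^4)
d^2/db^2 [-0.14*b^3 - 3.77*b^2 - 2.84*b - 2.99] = -0.84*b - 7.54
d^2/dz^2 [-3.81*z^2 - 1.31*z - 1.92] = -7.62000000000000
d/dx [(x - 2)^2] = 2*x - 4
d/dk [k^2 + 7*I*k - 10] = 2*k + 7*I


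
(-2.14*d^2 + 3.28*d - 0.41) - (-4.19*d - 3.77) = -2.14*d^2 + 7.47*d + 3.36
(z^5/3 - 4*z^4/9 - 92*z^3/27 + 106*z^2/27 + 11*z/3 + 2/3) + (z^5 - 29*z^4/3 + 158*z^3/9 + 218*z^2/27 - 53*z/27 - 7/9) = 4*z^5/3 - 91*z^4/9 + 382*z^3/27 + 12*z^2 + 46*z/27 - 1/9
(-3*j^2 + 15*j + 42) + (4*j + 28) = -3*j^2 + 19*j + 70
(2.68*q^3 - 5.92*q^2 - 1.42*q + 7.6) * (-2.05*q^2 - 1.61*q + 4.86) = -5.494*q^5 + 7.8212*q^4 + 25.467*q^3 - 42.065*q^2 - 19.1372*q + 36.936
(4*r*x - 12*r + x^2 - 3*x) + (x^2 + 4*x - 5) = 4*r*x - 12*r + 2*x^2 + x - 5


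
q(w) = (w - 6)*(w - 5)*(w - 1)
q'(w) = (w - 6)*(w - 5) + (w - 6)*(w - 1) + (w - 5)*(w - 1)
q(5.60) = -1.10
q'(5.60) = 0.68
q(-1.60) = -130.42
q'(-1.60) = 87.08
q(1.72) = 10.11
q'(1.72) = 8.60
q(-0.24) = -40.55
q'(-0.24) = 46.93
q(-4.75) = -602.67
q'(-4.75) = 222.69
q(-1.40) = -113.66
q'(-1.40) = 80.48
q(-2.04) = -172.07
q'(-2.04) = 102.44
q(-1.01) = -84.68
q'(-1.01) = 68.30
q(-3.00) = -288.00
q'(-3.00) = 140.00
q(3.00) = 12.00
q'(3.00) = -4.00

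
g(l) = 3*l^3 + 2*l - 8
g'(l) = 9*l^2 + 2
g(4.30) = 239.12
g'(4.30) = 168.41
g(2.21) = 28.80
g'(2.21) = 45.96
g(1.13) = -1.41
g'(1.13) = 13.49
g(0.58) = -6.25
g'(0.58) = 5.03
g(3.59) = 137.98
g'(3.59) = 117.99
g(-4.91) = -372.93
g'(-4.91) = 218.97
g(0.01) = -7.98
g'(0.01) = 2.00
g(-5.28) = -460.15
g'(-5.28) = 252.91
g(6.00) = 652.00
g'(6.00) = 326.00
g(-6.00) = -668.00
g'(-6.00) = 326.00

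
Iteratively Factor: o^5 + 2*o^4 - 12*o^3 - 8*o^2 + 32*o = (o + 2)*(o^4 - 12*o^2 + 16*o) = (o - 2)*(o + 2)*(o^3 + 2*o^2 - 8*o) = (o - 2)*(o + 2)*(o + 4)*(o^2 - 2*o) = (o - 2)^2*(o + 2)*(o + 4)*(o)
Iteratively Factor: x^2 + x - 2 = (x + 2)*(x - 1)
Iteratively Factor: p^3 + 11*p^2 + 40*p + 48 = (p + 4)*(p^2 + 7*p + 12) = (p + 4)^2*(p + 3)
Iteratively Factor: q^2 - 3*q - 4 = (q + 1)*(q - 4)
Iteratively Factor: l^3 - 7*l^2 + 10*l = (l)*(l^2 - 7*l + 10) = l*(l - 2)*(l - 5)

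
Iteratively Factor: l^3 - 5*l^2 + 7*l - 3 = (l - 1)*(l^2 - 4*l + 3) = (l - 3)*(l - 1)*(l - 1)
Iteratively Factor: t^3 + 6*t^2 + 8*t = (t + 2)*(t^2 + 4*t) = t*(t + 2)*(t + 4)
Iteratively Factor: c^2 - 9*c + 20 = (c - 4)*(c - 5)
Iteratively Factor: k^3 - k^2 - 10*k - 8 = (k + 2)*(k^2 - 3*k - 4) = (k + 1)*(k + 2)*(k - 4)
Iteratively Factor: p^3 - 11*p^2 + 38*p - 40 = (p - 2)*(p^2 - 9*p + 20) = (p - 4)*(p - 2)*(p - 5)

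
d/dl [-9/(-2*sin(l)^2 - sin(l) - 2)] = -9*(4*sin(l) + 1)*cos(l)/(sin(l) - cos(2*l) + 3)^2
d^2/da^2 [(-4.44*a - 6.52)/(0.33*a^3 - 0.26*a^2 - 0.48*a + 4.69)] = (-2.901096*a^5 - 6.234624*a^4 + 6.943776*a^3 + 86.013552*a^2 + 23.179032*a - 38.896048)/(0.035937*a^9 - 0.084942*a^8 - 0.089892*a^7 + 1.761751*a^6 - 2.28366*a^5 - 3.685956*a^4 + 25.177419*a^3 - 13.91523*a^2 - 31.674384*a + 103.161709)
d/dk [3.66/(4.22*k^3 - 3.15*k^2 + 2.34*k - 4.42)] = (-46.3356*k^2 + 23.058*k - 8.5644)/(4.22*k^3 - 3.15*k^2 + 2.34*k - 4.42)^2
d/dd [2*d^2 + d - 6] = 4*d + 1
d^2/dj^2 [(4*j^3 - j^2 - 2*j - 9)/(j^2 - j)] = 2*(j^3 - 27*j^2 + 27*j - 9)/(j^3*(j^3 - 3*j^2 + 3*j - 1))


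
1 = 1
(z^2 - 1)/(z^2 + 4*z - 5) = (z + 1)/(z + 5)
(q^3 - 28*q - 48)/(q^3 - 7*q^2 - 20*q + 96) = (q^2 - 4*q - 12)/(q^2 - 11*q + 24)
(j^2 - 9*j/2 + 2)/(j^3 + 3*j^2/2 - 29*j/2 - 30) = (2*j - 1)/(2*j^2 + 11*j + 15)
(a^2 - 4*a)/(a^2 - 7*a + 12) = a/(a - 3)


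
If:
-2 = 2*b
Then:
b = -1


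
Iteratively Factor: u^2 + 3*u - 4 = (u + 4)*(u - 1)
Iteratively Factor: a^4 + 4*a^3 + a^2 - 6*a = (a)*(a^3 + 4*a^2 + a - 6) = a*(a + 2)*(a^2 + 2*a - 3) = a*(a - 1)*(a + 2)*(a + 3)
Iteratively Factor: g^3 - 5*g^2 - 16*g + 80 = (g + 4)*(g^2 - 9*g + 20) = (g - 4)*(g + 4)*(g - 5)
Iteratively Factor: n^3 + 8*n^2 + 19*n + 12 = (n + 1)*(n^2 + 7*n + 12) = (n + 1)*(n + 3)*(n + 4)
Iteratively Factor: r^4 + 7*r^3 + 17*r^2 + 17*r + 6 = (r + 1)*(r^3 + 6*r^2 + 11*r + 6) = (r + 1)^2*(r^2 + 5*r + 6) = (r + 1)^2*(r + 2)*(r + 3)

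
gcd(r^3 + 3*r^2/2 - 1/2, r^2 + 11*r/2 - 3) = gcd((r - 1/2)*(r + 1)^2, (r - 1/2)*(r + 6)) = r - 1/2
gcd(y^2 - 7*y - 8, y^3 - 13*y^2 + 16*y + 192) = y - 8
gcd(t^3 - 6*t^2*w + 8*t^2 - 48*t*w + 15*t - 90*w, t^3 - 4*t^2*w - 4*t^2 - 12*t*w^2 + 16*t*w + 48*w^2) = t - 6*w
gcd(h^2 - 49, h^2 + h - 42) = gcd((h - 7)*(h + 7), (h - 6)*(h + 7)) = h + 7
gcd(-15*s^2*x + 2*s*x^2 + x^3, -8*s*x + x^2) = x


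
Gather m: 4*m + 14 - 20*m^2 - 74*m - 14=-20*m^2 - 70*m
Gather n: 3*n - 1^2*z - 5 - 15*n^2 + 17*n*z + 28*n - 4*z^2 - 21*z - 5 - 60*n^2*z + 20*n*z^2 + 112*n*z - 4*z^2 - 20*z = n^2*(-60*z - 15) + n*(20*z^2 + 129*z + 31) - 8*z^2 - 42*z - 10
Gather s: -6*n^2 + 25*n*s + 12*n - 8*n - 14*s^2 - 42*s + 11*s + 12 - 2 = -6*n^2 + 4*n - 14*s^2 + s*(25*n - 31) + 10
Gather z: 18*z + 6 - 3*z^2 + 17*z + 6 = -3*z^2 + 35*z + 12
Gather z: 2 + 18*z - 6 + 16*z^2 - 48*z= 16*z^2 - 30*z - 4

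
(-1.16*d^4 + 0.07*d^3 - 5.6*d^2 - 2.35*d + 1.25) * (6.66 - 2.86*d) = 3.3176*d^5 - 7.9258*d^4 + 16.4822*d^3 - 30.575*d^2 - 19.226*d + 8.325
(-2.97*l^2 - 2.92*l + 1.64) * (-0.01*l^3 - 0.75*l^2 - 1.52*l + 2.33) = 0.0297*l^5 + 2.2567*l^4 + 6.688*l^3 - 3.7117*l^2 - 9.2964*l + 3.8212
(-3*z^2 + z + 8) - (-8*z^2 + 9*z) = 5*z^2 - 8*z + 8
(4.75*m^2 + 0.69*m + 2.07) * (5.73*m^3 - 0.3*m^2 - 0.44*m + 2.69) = 27.2175*m^5 + 2.5287*m^4 + 9.5641*m^3 + 11.8529*m^2 + 0.9453*m + 5.5683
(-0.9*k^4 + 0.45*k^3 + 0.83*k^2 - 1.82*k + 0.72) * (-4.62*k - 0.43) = 4.158*k^5 - 1.692*k^4 - 4.0281*k^3 + 8.0515*k^2 - 2.5438*k - 0.3096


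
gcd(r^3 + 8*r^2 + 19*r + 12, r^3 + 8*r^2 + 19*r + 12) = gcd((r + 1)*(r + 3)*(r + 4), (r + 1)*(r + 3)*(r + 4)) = r^3 + 8*r^2 + 19*r + 12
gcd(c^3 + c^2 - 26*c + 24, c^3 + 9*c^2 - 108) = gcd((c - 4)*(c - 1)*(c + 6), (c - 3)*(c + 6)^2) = c + 6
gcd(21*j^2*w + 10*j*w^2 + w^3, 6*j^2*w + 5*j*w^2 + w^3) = 3*j*w + w^2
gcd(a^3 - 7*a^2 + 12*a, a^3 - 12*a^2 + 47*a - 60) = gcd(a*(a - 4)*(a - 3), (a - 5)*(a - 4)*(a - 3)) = a^2 - 7*a + 12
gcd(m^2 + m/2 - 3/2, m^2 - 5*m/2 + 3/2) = m - 1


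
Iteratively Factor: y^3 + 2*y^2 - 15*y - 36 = (y - 4)*(y^2 + 6*y + 9) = (y - 4)*(y + 3)*(y + 3)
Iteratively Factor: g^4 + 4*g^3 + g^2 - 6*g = (g - 1)*(g^3 + 5*g^2 + 6*g) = (g - 1)*(g + 3)*(g^2 + 2*g) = g*(g - 1)*(g + 3)*(g + 2)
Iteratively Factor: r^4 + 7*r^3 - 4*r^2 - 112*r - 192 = (r + 4)*(r^3 + 3*r^2 - 16*r - 48) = (r + 4)^2*(r^2 - r - 12) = (r - 4)*(r + 4)^2*(r + 3)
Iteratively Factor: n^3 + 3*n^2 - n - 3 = (n - 1)*(n^2 + 4*n + 3) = (n - 1)*(n + 1)*(n + 3)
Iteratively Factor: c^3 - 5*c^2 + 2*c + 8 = (c + 1)*(c^2 - 6*c + 8) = (c - 4)*(c + 1)*(c - 2)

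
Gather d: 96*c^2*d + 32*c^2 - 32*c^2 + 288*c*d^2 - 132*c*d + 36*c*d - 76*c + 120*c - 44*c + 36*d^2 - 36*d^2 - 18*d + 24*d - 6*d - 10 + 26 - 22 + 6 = 288*c*d^2 + d*(96*c^2 - 96*c)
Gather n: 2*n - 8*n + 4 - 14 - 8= -6*n - 18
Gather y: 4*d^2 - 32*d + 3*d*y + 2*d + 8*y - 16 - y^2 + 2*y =4*d^2 - 30*d - y^2 + y*(3*d + 10) - 16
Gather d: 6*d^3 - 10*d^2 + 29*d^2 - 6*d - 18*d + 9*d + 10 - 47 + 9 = 6*d^3 + 19*d^2 - 15*d - 28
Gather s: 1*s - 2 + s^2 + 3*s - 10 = s^2 + 4*s - 12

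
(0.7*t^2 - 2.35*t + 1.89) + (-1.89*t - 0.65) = 0.7*t^2 - 4.24*t + 1.24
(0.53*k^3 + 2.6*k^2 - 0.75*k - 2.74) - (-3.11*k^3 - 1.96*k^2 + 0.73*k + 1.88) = 3.64*k^3 + 4.56*k^2 - 1.48*k - 4.62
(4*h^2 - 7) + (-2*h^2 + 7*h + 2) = 2*h^2 + 7*h - 5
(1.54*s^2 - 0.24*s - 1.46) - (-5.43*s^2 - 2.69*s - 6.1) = 6.97*s^2 + 2.45*s + 4.64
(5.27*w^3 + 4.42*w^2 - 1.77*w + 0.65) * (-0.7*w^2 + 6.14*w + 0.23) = -3.689*w^5 + 29.2638*w^4 + 29.5899*w^3 - 10.3062*w^2 + 3.5839*w + 0.1495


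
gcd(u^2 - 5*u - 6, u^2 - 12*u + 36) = u - 6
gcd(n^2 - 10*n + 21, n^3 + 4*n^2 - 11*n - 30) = n - 3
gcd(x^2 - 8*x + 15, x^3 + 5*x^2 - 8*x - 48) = x - 3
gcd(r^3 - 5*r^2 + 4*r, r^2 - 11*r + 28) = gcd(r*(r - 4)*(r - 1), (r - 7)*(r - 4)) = r - 4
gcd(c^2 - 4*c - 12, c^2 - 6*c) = c - 6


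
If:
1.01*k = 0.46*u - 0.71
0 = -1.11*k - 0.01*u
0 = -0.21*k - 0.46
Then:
No Solution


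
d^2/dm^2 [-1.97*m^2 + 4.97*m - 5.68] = -3.94000000000000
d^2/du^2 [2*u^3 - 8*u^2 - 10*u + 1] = 12*u - 16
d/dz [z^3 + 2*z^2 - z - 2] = 3*z^2 + 4*z - 1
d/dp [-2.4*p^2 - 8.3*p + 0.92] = -4.8*p - 8.3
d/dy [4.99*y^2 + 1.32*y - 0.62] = 9.98*y + 1.32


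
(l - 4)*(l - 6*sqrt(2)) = l^2 - 6*sqrt(2)*l - 4*l + 24*sqrt(2)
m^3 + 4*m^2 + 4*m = m*(m + 2)^2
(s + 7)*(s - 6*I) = s^2 + 7*s - 6*I*s - 42*I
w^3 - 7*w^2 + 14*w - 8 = (w - 4)*(w - 2)*(w - 1)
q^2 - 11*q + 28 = (q - 7)*(q - 4)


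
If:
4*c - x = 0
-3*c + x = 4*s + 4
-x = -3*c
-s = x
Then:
No Solution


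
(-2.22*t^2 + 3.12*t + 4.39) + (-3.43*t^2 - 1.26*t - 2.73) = -5.65*t^2 + 1.86*t + 1.66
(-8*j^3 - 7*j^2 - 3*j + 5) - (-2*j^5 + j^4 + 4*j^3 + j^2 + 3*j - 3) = 2*j^5 - j^4 - 12*j^3 - 8*j^2 - 6*j + 8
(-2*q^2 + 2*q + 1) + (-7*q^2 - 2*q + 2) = 3 - 9*q^2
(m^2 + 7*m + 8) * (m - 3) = m^3 + 4*m^2 - 13*m - 24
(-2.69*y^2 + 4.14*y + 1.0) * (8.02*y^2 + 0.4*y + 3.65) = -21.5738*y^4 + 32.1268*y^3 - 0.1425*y^2 + 15.511*y + 3.65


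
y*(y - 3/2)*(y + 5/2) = y^3 + y^2 - 15*y/4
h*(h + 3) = h^2 + 3*h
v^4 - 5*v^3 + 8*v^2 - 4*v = v*(v - 2)^2*(v - 1)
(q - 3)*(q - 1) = q^2 - 4*q + 3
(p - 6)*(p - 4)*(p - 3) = p^3 - 13*p^2 + 54*p - 72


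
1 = 1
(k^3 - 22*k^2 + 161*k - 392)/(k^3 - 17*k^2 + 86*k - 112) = (k - 7)/(k - 2)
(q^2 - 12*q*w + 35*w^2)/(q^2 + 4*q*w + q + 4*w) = (q^2 - 12*q*w + 35*w^2)/(q^2 + 4*q*w + q + 4*w)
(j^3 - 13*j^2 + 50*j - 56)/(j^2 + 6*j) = (j^3 - 13*j^2 + 50*j - 56)/(j*(j + 6))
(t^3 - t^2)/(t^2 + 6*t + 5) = t^2*(t - 1)/(t^2 + 6*t + 5)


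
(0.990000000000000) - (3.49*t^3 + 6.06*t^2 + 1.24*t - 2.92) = -3.49*t^3 - 6.06*t^2 - 1.24*t + 3.91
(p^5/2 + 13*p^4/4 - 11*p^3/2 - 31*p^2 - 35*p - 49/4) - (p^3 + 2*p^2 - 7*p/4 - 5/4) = p^5/2 + 13*p^4/4 - 13*p^3/2 - 33*p^2 - 133*p/4 - 11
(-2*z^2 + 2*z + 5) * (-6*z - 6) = 12*z^3 - 42*z - 30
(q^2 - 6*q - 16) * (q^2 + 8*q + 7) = q^4 + 2*q^3 - 57*q^2 - 170*q - 112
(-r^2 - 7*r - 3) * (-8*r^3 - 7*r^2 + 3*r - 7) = 8*r^5 + 63*r^4 + 70*r^3 + 7*r^2 + 40*r + 21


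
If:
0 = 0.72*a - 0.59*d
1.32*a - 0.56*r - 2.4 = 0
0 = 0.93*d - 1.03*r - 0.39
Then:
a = 3.11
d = 3.80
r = 3.05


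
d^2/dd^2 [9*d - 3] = 0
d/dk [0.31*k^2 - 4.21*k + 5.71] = 0.62*k - 4.21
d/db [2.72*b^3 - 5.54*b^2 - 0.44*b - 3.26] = 8.16*b^2 - 11.08*b - 0.44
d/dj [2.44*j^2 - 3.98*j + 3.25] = 4.88*j - 3.98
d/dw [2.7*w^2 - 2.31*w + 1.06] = 5.4*w - 2.31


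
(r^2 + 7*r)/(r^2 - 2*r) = (r + 7)/(r - 2)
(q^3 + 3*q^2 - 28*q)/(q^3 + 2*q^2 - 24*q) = (q + 7)/(q + 6)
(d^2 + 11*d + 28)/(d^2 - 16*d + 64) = (d^2 + 11*d + 28)/(d^2 - 16*d + 64)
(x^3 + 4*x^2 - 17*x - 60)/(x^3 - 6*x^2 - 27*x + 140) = (x + 3)/(x - 7)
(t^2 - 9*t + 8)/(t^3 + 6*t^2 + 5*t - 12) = (t - 8)/(t^2 + 7*t + 12)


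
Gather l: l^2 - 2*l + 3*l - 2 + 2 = l^2 + l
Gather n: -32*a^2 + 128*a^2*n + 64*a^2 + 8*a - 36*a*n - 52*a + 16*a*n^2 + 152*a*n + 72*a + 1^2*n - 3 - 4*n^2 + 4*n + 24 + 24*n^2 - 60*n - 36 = 32*a^2 + 28*a + n^2*(16*a + 20) + n*(128*a^2 + 116*a - 55) - 15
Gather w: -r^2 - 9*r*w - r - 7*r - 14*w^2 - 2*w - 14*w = -r^2 - 8*r - 14*w^2 + w*(-9*r - 16)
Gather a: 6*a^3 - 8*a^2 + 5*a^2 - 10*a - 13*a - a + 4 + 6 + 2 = 6*a^3 - 3*a^2 - 24*a + 12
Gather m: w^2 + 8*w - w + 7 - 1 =w^2 + 7*w + 6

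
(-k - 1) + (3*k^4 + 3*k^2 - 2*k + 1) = 3*k^4 + 3*k^2 - 3*k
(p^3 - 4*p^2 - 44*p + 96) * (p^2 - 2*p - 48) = p^5 - 6*p^4 - 84*p^3 + 376*p^2 + 1920*p - 4608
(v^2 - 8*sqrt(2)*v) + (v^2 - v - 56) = 2*v^2 - 8*sqrt(2)*v - v - 56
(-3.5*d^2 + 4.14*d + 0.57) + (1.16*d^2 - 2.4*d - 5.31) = -2.34*d^2 + 1.74*d - 4.74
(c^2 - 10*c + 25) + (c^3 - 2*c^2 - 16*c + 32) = c^3 - c^2 - 26*c + 57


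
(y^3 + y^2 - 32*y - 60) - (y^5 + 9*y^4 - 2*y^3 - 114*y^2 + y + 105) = -y^5 - 9*y^4 + 3*y^3 + 115*y^2 - 33*y - 165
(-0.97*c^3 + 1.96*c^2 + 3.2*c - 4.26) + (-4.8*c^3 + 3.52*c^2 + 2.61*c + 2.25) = -5.77*c^3 + 5.48*c^2 + 5.81*c - 2.01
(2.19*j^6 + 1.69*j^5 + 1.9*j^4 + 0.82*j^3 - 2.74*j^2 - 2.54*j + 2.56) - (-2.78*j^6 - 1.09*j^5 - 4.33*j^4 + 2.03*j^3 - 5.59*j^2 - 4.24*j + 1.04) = 4.97*j^6 + 2.78*j^5 + 6.23*j^4 - 1.21*j^3 + 2.85*j^2 + 1.7*j + 1.52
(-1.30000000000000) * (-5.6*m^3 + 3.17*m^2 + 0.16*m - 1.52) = 7.28*m^3 - 4.121*m^2 - 0.208*m + 1.976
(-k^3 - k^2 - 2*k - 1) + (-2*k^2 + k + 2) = -k^3 - 3*k^2 - k + 1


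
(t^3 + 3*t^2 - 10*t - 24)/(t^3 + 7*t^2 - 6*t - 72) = (t + 2)/(t + 6)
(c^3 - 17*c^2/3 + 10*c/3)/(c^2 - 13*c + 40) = c*(3*c - 2)/(3*(c - 8))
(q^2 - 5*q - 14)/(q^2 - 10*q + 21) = (q + 2)/(q - 3)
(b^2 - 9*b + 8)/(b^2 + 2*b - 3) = (b - 8)/(b + 3)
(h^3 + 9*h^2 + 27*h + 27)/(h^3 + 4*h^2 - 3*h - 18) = (h + 3)/(h - 2)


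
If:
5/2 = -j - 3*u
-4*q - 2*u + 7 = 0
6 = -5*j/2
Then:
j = -12/5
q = 53/30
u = -1/30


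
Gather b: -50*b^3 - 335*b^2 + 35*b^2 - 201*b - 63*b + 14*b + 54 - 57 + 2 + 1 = -50*b^3 - 300*b^2 - 250*b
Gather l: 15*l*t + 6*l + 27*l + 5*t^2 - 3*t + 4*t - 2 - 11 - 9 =l*(15*t + 33) + 5*t^2 + t - 22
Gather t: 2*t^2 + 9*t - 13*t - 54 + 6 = 2*t^2 - 4*t - 48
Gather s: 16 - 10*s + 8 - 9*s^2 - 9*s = -9*s^2 - 19*s + 24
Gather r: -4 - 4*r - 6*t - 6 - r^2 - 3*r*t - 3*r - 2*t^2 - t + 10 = -r^2 + r*(-3*t - 7) - 2*t^2 - 7*t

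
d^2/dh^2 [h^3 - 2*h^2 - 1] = 6*h - 4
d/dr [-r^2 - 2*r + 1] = -2*r - 2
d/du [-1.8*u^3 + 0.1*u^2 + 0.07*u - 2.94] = -5.4*u^2 + 0.2*u + 0.07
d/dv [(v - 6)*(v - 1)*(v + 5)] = 3*v^2 - 4*v - 29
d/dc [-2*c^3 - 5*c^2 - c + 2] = -6*c^2 - 10*c - 1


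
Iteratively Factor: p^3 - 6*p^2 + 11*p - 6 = (p - 3)*(p^2 - 3*p + 2) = (p - 3)*(p - 1)*(p - 2)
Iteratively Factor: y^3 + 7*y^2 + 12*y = (y)*(y^2 + 7*y + 12) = y*(y + 4)*(y + 3)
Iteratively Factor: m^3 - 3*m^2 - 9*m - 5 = (m + 1)*(m^2 - 4*m - 5) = (m - 5)*(m + 1)*(m + 1)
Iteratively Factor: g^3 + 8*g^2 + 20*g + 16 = (g + 2)*(g^2 + 6*g + 8) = (g + 2)*(g + 4)*(g + 2)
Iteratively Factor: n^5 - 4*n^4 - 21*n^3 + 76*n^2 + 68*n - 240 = (n - 3)*(n^4 - n^3 - 24*n^2 + 4*n + 80) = (n - 3)*(n + 2)*(n^3 - 3*n^2 - 18*n + 40) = (n - 3)*(n - 2)*(n + 2)*(n^2 - n - 20) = (n - 3)*(n - 2)*(n + 2)*(n + 4)*(n - 5)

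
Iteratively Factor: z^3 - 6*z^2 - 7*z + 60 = (z + 3)*(z^2 - 9*z + 20) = (z - 5)*(z + 3)*(z - 4)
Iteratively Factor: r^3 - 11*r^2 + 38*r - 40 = (r - 4)*(r^2 - 7*r + 10) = (r - 5)*(r - 4)*(r - 2)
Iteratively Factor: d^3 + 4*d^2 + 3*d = (d + 1)*(d^2 + 3*d) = d*(d + 1)*(d + 3)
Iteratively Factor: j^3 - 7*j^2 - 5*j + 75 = (j - 5)*(j^2 - 2*j - 15) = (j - 5)^2*(j + 3)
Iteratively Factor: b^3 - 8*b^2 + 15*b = (b)*(b^2 - 8*b + 15) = b*(b - 5)*(b - 3)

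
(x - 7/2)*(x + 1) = x^2 - 5*x/2 - 7/2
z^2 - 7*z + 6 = (z - 6)*(z - 1)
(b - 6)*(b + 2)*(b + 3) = b^3 - b^2 - 24*b - 36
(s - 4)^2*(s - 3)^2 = s^4 - 14*s^3 + 73*s^2 - 168*s + 144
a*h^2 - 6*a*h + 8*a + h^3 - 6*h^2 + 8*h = (a + h)*(h - 4)*(h - 2)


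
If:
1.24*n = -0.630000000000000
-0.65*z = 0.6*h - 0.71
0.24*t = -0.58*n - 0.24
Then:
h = 1.18333333333333 - 1.08333333333333*z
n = -0.51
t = 0.23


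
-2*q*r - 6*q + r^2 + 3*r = (-2*q + r)*(r + 3)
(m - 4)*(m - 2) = m^2 - 6*m + 8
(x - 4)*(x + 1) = x^2 - 3*x - 4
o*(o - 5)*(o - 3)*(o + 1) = o^4 - 7*o^3 + 7*o^2 + 15*o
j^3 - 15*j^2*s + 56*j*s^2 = j*(j - 8*s)*(j - 7*s)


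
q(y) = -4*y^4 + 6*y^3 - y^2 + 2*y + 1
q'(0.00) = 2.00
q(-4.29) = -1854.55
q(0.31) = 1.67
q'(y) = -16*y^3 + 18*y^2 - 2*y + 2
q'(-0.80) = 23.31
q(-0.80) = -5.95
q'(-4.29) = 1605.11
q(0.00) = 1.00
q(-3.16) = -603.48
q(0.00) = 1.00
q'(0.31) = 2.63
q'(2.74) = -197.48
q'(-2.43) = 342.73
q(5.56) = -2810.12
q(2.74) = -103.06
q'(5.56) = -2202.75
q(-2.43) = -235.33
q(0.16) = 1.32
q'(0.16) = 2.08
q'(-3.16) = 692.93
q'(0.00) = 2.00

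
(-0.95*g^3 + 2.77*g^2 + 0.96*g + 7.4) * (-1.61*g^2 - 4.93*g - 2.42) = 1.5295*g^5 + 0.223799999999999*g^4 - 12.9027*g^3 - 23.3502*g^2 - 38.8052*g - 17.908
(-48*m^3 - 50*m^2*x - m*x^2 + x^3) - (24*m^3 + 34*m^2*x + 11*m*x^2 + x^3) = -72*m^3 - 84*m^2*x - 12*m*x^2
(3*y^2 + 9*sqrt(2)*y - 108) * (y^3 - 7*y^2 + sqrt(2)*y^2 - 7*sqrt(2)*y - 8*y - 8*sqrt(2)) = 3*y^5 - 21*y^4 + 12*sqrt(2)*y^4 - 84*sqrt(2)*y^3 - 114*y^3 - 204*sqrt(2)*y^2 + 630*y^2 + 720*y + 756*sqrt(2)*y + 864*sqrt(2)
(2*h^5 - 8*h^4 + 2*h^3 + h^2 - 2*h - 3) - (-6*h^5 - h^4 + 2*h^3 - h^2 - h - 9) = 8*h^5 - 7*h^4 + 2*h^2 - h + 6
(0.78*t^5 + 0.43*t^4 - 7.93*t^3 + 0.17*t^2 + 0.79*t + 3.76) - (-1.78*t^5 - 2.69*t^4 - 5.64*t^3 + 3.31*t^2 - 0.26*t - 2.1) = 2.56*t^5 + 3.12*t^4 - 2.29*t^3 - 3.14*t^2 + 1.05*t + 5.86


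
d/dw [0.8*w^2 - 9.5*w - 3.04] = 1.6*w - 9.5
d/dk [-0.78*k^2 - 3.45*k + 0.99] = -1.56*k - 3.45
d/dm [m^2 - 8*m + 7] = 2*m - 8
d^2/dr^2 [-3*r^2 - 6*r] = -6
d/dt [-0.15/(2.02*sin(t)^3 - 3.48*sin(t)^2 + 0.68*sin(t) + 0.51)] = (0.909*sin(t)^2 - 1.044*sin(t) + 0.102)*cos(t)/(2.02*sin(t)^3 - 3.48*sin(t)^2 + 0.68*sin(t) + 0.51)^2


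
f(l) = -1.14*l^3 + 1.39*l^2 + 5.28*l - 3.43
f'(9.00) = -246.72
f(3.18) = -9.24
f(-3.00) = 24.02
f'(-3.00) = -33.84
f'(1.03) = 4.52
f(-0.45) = -5.42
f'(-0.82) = 0.70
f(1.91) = 3.78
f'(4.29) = -45.74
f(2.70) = -1.48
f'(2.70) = -12.15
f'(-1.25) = -3.54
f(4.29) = -45.20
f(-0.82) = -6.20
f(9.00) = -674.38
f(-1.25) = -5.63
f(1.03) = 2.24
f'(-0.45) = 3.34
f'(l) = -3.42*l^2 + 2.78*l + 5.28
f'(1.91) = -1.89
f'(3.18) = -20.46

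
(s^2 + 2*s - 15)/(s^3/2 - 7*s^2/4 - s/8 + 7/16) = 16*(s^2 + 2*s - 15)/(8*s^3 - 28*s^2 - 2*s + 7)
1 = 1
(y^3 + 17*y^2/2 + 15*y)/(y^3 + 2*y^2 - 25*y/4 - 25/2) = 2*y*(y + 6)/(2*y^2 - y - 10)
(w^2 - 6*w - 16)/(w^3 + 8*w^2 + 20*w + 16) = (w - 8)/(w^2 + 6*w + 8)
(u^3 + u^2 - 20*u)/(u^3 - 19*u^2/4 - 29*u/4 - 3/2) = 4*u*(-u^2 - u + 20)/(-4*u^3 + 19*u^2 + 29*u + 6)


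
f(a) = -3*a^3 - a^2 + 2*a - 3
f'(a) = -9*a^2 - 2*a + 2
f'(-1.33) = -11.26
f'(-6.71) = -389.80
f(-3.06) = 67.47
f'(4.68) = -204.48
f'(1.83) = -31.80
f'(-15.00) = -1993.00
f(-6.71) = 844.89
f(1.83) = -21.07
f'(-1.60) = -17.84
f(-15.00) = 9867.00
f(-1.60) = 3.53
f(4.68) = -323.05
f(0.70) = -3.12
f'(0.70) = -3.81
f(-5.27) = 397.78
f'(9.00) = -745.00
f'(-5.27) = -237.42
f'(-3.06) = -76.15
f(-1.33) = -0.37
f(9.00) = -2253.00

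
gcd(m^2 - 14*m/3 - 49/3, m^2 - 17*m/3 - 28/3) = m - 7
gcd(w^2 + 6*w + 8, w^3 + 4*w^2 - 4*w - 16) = w^2 + 6*w + 8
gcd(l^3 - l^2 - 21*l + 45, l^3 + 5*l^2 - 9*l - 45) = l^2 + 2*l - 15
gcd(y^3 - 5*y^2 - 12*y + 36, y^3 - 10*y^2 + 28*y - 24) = y^2 - 8*y + 12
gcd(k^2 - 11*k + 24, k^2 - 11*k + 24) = k^2 - 11*k + 24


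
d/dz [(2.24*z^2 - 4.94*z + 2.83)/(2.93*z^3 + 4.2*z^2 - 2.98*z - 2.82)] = (-6.5632*z^4 + 28.9484*z^3 - 10.8029*z^2 - 36.4056*z + 22.3642)/(8.5849*z^6 + 24.612*z^5 + 0.177199999999999*z^4 - 41.5572*z^3 - 14.8076*z^2 + 16.8072*z + 7.9524)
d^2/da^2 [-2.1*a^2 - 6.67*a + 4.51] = -4.20000000000000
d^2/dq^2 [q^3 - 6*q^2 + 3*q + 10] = 6*q - 12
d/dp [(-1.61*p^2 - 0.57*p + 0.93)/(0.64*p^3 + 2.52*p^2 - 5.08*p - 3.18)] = (1.0304*p^4 + 0.7296*p^3 + 7.8296*p^2 + 5.5524*p + 6.537)/(0.4096*p^6 + 3.2256*p^5 - 0.152*p^4 - 29.6736*p^3 + 9.7792*p^2 + 32.3088*p + 10.1124)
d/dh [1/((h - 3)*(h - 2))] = (5 - 2*h)/(h^4 - 10*h^3 + 37*h^2 - 60*h + 36)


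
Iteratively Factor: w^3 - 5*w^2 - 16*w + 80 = (w + 4)*(w^2 - 9*w + 20) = (w - 4)*(w + 4)*(w - 5)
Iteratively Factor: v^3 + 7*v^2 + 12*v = (v)*(v^2 + 7*v + 12) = v*(v + 3)*(v + 4)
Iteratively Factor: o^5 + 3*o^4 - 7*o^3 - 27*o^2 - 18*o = (o + 3)*(o^4 - 7*o^2 - 6*o) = (o - 3)*(o + 3)*(o^3 + 3*o^2 + 2*o) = (o - 3)*(o + 2)*(o + 3)*(o^2 + o) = (o - 3)*(o + 1)*(o + 2)*(o + 3)*(o)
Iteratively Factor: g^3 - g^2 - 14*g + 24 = (g - 3)*(g^2 + 2*g - 8) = (g - 3)*(g - 2)*(g + 4)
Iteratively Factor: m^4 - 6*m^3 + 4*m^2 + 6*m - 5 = (m + 1)*(m^3 - 7*m^2 + 11*m - 5) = (m - 1)*(m + 1)*(m^2 - 6*m + 5) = (m - 1)^2*(m + 1)*(m - 5)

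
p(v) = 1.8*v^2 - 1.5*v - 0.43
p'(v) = 3.6*v - 1.5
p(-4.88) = 49.76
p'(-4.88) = -19.07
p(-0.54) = 0.90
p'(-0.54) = -3.44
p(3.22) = 13.40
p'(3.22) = 10.09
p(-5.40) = 60.16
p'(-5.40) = -20.94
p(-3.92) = 33.11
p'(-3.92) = -15.61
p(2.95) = 10.81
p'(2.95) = 9.12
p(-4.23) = 38.12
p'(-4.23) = -16.73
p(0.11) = -0.57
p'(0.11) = -1.10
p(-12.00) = 276.77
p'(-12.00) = -44.70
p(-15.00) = 427.07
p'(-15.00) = -55.50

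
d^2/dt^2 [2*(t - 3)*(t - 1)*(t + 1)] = 12*t - 12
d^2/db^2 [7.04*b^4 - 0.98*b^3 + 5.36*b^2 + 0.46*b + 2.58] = 84.48*b^2 - 5.88*b + 10.72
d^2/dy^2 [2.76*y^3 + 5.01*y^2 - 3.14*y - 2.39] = 16.56*y + 10.02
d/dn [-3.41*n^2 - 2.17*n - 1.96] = -6.82*n - 2.17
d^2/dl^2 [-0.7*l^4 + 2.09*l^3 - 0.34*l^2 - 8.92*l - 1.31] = -8.4*l^2 + 12.54*l - 0.68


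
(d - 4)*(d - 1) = d^2 - 5*d + 4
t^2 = t^2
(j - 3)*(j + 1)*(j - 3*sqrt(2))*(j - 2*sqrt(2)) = j^4 - 5*sqrt(2)*j^3 - 2*j^3 + 9*j^2 + 10*sqrt(2)*j^2 - 24*j + 15*sqrt(2)*j - 36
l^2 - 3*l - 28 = (l - 7)*(l + 4)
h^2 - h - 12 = (h - 4)*(h + 3)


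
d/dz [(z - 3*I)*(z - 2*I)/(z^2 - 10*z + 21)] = (5*z^2*(-2 + I) + 54*z - 60 - 105*I)/(z^4 - 20*z^3 + 142*z^2 - 420*z + 441)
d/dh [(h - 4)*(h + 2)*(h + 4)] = 3*h^2 + 4*h - 16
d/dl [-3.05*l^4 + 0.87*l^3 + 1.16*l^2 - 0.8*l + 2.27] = -12.2*l^3 + 2.61*l^2 + 2.32*l - 0.8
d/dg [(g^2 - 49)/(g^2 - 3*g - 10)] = 3*(-g^2 + 26*g - 49)/(g^4 - 6*g^3 - 11*g^2 + 60*g + 100)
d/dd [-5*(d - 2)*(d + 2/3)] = 20/3 - 10*d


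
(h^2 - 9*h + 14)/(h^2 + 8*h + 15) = (h^2 - 9*h + 14)/(h^2 + 8*h + 15)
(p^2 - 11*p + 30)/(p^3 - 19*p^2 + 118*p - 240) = 1/(p - 8)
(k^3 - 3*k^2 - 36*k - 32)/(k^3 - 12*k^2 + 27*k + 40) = (k + 4)/(k - 5)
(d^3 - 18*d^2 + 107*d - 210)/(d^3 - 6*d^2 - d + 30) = (d^2 - 13*d + 42)/(d^2 - d - 6)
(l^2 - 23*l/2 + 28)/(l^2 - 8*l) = (l - 7/2)/l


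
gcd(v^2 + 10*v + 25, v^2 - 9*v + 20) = 1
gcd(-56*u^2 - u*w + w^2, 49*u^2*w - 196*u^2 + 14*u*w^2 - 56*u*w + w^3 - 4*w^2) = 7*u + w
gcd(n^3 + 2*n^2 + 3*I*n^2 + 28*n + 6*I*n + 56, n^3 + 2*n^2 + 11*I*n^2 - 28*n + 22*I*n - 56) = n^2 + n*(2 + 7*I) + 14*I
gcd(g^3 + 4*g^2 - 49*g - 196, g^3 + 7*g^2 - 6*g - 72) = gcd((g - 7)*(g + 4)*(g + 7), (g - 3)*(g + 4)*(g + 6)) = g + 4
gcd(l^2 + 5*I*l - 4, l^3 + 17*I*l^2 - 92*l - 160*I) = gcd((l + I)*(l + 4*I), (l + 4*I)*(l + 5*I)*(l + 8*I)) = l + 4*I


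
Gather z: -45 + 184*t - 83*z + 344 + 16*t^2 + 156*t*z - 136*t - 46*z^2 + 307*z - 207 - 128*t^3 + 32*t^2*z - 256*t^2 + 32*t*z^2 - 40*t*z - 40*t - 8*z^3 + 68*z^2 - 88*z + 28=-128*t^3 - 240*t^2 + 8*t - 8*z^3 + z^2*(32*t + 22) + z*(32*t^2 + 116*t + 136) + 120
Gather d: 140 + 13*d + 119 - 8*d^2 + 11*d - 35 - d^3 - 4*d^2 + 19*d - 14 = -d^3 - 12*d^2 + 43*d + 210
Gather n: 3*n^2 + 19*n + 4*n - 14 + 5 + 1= 3*n^2 + 23*n - 8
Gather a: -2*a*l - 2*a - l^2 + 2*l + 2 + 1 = a*(-2*l - 2) - l^2 + 2*l + 3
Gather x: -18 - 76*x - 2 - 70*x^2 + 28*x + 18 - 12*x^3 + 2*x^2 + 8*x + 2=-12*x^3 - 68*x^2 - 40*x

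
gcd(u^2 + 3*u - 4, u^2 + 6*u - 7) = u - 1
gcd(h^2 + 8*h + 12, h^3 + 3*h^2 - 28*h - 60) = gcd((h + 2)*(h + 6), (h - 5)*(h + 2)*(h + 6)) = h^2 + 8*h + 12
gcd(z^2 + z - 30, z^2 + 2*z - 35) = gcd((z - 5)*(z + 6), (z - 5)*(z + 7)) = z - 5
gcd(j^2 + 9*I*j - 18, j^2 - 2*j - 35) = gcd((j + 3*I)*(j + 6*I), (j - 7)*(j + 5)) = 1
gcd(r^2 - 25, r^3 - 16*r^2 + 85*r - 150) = r - 5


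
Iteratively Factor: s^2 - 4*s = (s)*(s - 4)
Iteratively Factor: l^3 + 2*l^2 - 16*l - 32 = (l + 4)*(l^2 - 2*l - 8) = (l - 4)*(l + 4)*(l + 2)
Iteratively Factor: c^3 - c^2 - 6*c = (c + 2)*(c^2 - 3*c) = c*(c + 2)*(c - 3)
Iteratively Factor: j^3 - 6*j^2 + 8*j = (j - 2)*(j^2 - 4*j) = j*(j - 2)*(j - 4)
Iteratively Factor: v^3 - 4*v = (v - 2)*(v^2 + 2*v) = v*(v - 2)*(v + 2)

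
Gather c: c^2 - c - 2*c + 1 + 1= c^2 - 3*c + 2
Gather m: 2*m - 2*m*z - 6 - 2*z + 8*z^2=m*(2 - 2*z) + 8*z^2 - 2*z - 6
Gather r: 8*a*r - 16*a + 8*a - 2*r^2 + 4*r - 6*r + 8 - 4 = -8*a - 2*r^2 + r*(8*a - 2) + 4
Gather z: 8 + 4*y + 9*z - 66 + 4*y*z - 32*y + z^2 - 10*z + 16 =-28*y + z^2 + z*(4*y - 1) - 42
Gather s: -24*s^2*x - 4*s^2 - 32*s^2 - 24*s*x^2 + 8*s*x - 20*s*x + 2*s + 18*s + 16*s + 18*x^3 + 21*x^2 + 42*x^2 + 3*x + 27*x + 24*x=s^2*(-24*x - 36) + s*(-24*x^2 - 12*x + 36) + 18*x^3 + 63*x^2 + 54*x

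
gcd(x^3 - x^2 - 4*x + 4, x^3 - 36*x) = 1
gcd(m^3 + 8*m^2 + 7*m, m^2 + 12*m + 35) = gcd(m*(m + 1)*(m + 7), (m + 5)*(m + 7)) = m + 7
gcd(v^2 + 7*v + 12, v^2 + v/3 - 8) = v + 3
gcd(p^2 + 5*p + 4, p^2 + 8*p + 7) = p + 1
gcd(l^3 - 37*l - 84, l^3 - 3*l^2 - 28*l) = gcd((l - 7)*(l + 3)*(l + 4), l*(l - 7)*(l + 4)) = l^2 - 3*l - 28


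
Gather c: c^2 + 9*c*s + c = c^2 + c*(9*s + 1)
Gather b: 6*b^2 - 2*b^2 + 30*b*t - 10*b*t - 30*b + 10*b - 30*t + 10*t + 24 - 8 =4*b^2 + b*(20*t - 20) - 20*t + 16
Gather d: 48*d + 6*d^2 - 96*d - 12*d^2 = -6*d^2 - 48*d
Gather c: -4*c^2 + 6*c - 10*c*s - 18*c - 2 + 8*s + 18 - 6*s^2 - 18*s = -4*c^2 + c*(-10*s - 12) - 6*s^2 - 10*s + 16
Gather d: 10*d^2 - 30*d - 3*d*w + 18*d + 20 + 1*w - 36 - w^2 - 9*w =10*d^2 + d*(-3*w - 12) - w^2 - 8*w - 16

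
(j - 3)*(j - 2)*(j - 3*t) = j^3 - 3*j^2*t - 5*j^2 + 15*j*t + 6*j - 18*t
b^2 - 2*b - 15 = (b - 5)*(b + 3)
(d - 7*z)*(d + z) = d^2 - 6*d*z - 7*z^2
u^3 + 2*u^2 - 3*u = u*(u - 1)*(u + 3)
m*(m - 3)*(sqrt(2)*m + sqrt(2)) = sqrt(2)*m^3 - 2*sqrt(2)*m^2 - 3*sqrt(2)*m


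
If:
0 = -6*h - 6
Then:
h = -1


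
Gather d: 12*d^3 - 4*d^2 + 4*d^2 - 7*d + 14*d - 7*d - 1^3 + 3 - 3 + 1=12*d^3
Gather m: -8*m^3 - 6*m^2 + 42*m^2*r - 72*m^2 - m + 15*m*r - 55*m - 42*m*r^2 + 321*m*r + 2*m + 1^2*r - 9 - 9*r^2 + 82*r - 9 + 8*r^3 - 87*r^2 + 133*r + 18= -8*m^3 + m^2*(42*r - 78) + m*(-42*r^2 + 336*r - 54) + 8*r^3 - 96*r^2 + 216*r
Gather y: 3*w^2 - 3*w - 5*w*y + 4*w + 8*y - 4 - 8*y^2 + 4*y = 3*w^2 + w - 8*y^2 + y*(12 - 5*w) - 4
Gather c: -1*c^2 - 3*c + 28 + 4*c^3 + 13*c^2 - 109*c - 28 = 4*c^3 + 12*c^2 - 112*c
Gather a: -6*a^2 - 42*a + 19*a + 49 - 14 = -6*a^2 - 23*a + 35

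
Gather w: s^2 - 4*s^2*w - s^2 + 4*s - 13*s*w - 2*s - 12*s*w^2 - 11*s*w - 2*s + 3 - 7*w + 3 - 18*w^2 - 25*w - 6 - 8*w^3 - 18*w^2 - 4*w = -8*w^3 + w^2*(-12*s - 36) + w*(-4*s^2 - 24*s - 36)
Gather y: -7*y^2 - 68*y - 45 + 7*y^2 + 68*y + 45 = 0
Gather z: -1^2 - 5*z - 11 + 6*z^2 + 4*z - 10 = 6*z^2 - z - 22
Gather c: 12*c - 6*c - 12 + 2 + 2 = 6*c - 8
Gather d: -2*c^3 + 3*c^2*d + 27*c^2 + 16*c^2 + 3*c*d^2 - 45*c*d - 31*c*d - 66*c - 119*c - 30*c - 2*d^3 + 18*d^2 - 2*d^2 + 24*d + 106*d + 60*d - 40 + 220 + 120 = -2*c^3 + 43*c^2 - 215*c - 2*d^3 + d^2*(3*c + 16) + d*(3*c^2 - 76*c + 190) + 300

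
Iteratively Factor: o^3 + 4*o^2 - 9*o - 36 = (o + 3)*(o^2 + o - 12) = (o - 3)*(o + 3)*(o + 4)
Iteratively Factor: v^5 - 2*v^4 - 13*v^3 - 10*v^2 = (v)*(v^4 - 2*v^3 - 13*v^2 - 10*v) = v*(v + 1)*(v^3 - 3*v^2 - 10*v) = v*(v + 1)*(v + 2)*(v^2 - 5*v) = v*(v - 5)*(v + 1)*(v + 2)*(v)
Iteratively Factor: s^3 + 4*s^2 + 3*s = (s + 3)*(s^2 + s) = (s + 1)*(s + 3)*(s)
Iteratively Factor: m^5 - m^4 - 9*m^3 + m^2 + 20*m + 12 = (m - 2)*(m^4 + m^3 - 7*m^2 - 13*m - 6) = (m - 2)*(m + 1)*(m^3 - 7*m - 6) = (m - 3)*(m - 2)*(m + 1)*(m^2 + 3*m + 2) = (m - 3)*(m - 2)*(m + 1)^2*(m + 2)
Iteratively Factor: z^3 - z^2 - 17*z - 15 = (z + 1)*(z^2 - 2*z - 15) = (z - 5)*(z + 1)*(z + 3)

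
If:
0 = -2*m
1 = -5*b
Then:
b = -1/5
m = 0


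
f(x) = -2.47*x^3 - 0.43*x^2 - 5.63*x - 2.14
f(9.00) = -1888.27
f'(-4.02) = -121.92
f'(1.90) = -34.01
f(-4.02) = 174.01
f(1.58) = -21.85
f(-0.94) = 4.82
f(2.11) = -39.14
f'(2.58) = -57.17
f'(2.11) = -40.43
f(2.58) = -61.95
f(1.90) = -31.33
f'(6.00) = -277.55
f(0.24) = -3.55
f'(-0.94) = -11.37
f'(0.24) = -6.26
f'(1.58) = -25.49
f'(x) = -7.41*x^2 - 0.86*x - 5.63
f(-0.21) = -0.95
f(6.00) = -584.92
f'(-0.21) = -5.78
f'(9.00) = -613.58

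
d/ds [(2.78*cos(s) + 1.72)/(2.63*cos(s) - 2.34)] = 11.0288*sin(s)/(2.63*cos(s) - 2.34)^2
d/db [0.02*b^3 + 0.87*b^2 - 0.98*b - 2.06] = 0.06*b^2 + 1.74*b - 0.98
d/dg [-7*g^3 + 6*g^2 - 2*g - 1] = -21*g^2 + 12*g - 2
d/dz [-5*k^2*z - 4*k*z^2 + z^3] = -5*k^2 - 8*k*z + 3*z^2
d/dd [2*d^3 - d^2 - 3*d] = 6*d^2 - 2*d - 3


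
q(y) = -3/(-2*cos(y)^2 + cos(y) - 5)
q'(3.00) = -0.03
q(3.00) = 0.38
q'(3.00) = -0.03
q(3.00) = 0.38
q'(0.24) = 0.06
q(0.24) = 0.51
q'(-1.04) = -0.11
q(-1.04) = 0.60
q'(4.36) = 0.22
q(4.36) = 0.54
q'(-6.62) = -0.08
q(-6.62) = 0.51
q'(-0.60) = -0.13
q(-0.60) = 0.54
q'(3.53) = 0.09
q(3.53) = 0.39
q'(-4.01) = -0.20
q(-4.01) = 0.46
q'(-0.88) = -0.13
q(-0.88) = 0.58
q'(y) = -3*(-4*sin(y)*cos(y) + sin(y))/(-2*cos(y)^2 + cos(y) - 5)^2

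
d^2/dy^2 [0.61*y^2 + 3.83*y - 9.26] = 1.22000000000000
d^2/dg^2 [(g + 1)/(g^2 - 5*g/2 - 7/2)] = 16/(8*g^3 - 84*g^2 + 294*g - 343)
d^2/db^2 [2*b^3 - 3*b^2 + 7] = 12*b - 6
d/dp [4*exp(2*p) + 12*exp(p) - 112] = (8*exp(p) + 12)*exp(p)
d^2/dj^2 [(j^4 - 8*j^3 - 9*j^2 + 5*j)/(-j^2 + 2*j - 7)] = 2*(-j^6 + 6*j^5 - 33*j^4 + 101*j^3 - 819*j^2 + 1281*j + 371)/(j^6 - 6*j^5 + 33*j^4 - 92*j^3 + 231*j^2 - 294*j + 343)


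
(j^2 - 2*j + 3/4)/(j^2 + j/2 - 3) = (j - 1/2)/(j + 2)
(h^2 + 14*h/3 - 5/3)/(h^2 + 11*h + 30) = (h - 1/3)/(h + 6)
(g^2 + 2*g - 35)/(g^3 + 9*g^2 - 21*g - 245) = 1/(g + 7)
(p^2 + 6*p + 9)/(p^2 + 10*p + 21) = (p + 3)/(p + 7)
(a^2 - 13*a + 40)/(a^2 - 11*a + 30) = (a - 8)/(a - 6)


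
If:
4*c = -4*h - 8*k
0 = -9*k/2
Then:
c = -h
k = 0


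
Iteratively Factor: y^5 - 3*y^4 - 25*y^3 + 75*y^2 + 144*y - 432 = (y - 3)*(y^4 - 25*y^2 + 144) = (y - 4)*(y - 3)*(y^3 + 4*y^2 - 9*y - 36) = (y - 4)*(y - 3)^2*(y^2 + 7*y + 12) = (y - 4)*(y - 3)^2*(y + 4)*(y + 3)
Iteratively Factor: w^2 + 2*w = (w)*(w + 2)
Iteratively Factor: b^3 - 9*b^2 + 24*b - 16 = (b - 4)*(b^2 - 5*b + 4) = (b - 4)*(b - 1)*(b - 4)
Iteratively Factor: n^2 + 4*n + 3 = (n + 3)*(n + 1)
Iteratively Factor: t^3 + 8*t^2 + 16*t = (t + 4)*(t^2 + 4*t) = t*(t + 4)*(t + 4)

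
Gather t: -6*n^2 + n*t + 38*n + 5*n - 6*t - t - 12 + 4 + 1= -6*n^2 + 43*n + t*(n - 7) - 7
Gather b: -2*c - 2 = -2*c - 2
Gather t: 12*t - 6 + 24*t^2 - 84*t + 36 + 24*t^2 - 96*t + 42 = 48*t^2 - 168*t + 72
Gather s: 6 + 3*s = 3*s + 6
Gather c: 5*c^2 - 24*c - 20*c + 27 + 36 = 5*c^2 - 44*c + 63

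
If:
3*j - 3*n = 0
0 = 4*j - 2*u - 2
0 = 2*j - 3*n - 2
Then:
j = -2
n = -2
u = -5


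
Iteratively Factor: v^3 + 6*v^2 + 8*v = (v + 4)*(v^2 + 2*v) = (v + 2)*(v + 4)*(v)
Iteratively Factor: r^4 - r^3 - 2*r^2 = (r)*(r^3 - r^2 - 2*r) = r*(r + 1)*(r^2 - 2*r) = r*(r - 2)*(r + 1)*(r)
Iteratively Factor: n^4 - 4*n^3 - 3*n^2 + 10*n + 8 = (n - 2)*(n^3 - 2*n^2 - 7*n - 4) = (n - 2)*(n + 1)*(n^2 - 3*n - 4) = (n - 4)*(n - 2)*(n + 1)*(n + 1)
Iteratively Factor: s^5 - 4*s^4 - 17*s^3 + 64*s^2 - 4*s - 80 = (s + 4)*(s^4 - 8*s^3 + 15*s^2 + 4*s - 20) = (s + 1)*(s + 4)*(s^3 - 9*s^2 + 24*s - 20) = (s - 2)*(s + 1)*(s + 4)*(s^2 - 7*s + 10) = (s - 5)*(s - 2)*(s + 1)*(s + 4)*(s - 2)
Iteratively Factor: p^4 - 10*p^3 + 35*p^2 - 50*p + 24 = (p - 2)*(p^3 - 8*p^2 + 19*p - 12) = (p - 4)*(p - 2)*(p^2 - 4*p + 3) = (p - 4)*(p - 2)*(p - 1)*(p - 3)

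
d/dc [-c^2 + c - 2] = 1 - 2*c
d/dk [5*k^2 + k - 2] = 10*k + 1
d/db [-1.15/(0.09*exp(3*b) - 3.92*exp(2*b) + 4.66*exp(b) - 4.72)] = (0.3105*exp(2*b) - 9.016*exp(b) + 5.359)*exp(b)/(0.09*exp(3*b) - 3.92*exp(2*b) + 4.66*exp(b) - 4.72)^2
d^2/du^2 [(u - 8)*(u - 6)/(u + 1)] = 126/(u^3 + 3*u^2 + 3*u + 1)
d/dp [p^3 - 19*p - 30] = 3*p^2 - 19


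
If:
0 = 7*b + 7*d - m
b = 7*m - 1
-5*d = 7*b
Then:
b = -5/103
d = 7/103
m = 14/103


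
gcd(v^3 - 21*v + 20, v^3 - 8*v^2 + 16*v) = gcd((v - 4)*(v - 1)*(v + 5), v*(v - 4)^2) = v - 4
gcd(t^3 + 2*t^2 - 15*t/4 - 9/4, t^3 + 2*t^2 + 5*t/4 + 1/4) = t + 1/2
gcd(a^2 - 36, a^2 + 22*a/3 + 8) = a + 6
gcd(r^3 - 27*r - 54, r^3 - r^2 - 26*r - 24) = r - 6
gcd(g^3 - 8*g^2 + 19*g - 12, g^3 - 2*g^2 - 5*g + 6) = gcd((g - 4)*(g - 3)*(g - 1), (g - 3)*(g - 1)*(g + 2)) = g^2 - 4*g + 3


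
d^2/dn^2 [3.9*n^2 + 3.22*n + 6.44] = 7.80000000000000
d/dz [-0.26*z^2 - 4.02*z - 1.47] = -0.52*z - 4.02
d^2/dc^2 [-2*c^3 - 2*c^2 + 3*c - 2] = -12*c - 4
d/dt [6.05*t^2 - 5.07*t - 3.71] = 12.1*t - 5.07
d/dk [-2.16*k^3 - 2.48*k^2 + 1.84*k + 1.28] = -6.48*k^2 - 4.96*k + 1.84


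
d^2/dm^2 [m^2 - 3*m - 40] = 2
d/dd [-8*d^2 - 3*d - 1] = -16*d - 3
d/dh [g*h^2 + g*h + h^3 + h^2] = 2*g*h + g + 3*h^2 + 2*h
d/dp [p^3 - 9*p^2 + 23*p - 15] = 3*p^2 - 18*p + 23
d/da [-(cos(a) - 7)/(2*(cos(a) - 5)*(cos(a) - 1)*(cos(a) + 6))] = (-2*cos(a)^3 + 21*cos(a)^2 - 187)*sin(a)/(2*(cos(a) - 5)^2*(cos(a) - 1)^2*(cos(a) + 6)^2)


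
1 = 1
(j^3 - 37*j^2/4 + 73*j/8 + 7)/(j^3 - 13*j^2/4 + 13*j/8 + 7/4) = (j - 8)/(j - 2)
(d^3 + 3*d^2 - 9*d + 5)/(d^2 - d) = d + 4 - 5/d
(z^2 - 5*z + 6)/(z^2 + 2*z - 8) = (z - 3)/(z + 4)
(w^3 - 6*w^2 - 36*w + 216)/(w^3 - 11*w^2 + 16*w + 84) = (w^2 - 36)/(w^2 - 5*w - 14)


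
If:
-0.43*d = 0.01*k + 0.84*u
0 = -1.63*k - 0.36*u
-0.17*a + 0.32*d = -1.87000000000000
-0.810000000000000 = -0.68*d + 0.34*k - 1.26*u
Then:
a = -279.88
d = -154.53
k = -17.52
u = 79.31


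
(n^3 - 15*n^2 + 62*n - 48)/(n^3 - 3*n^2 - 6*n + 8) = (n^2 - 14*n + 48)/(n^2 - 2*n - 8)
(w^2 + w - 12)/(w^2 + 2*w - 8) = (w - 3)/(w - 2)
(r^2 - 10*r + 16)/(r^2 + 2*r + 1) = (r^2 - 10*r + 16)/(r^2 + 2*r + 1)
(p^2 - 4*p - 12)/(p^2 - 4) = (p - 6)/(p - 2)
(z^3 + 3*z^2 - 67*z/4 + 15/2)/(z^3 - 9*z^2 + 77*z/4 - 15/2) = (z + 6)/(z - 6)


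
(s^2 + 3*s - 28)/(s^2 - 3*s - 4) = (s + 7)/(s + 1)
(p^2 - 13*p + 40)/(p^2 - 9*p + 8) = (p - 5)/(p - 1)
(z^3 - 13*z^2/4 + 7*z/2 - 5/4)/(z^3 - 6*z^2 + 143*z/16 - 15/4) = 4*(z^2 - 2*z + 1)/(4*z^2 - 19*z + 12)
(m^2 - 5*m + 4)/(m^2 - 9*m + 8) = (m - 4)/(m - 8)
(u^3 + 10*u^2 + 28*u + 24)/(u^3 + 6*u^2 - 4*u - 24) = (u + 2)/(u - 2)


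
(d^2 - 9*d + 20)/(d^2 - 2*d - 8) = (d - 5)/(d + 2)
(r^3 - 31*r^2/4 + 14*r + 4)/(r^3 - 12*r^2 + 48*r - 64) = (r + 1/4)/(r - 4)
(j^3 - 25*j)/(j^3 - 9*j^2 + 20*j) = (j + 5)/(j - 4)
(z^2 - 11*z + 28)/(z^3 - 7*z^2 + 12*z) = (z - 7)/(z*(z - 3))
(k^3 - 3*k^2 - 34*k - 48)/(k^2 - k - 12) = (k^2 - 6*k - 16)/(k - 4)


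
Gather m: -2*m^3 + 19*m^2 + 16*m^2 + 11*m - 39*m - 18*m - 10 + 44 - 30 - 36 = -2*m^3 + 35*m^2 - 46*m - 32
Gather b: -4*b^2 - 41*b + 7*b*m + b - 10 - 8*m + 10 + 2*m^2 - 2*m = -4*b^2 + b*(7*m - 40) + 2*m^2 - 10*m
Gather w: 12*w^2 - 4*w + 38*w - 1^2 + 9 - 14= 12*w^2 + 34*w - 6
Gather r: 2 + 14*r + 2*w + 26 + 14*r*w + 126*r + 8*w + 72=r*(14*w + 140) + 10*w + 100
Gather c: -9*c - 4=-9*c - 4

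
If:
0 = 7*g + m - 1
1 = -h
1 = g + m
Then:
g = 0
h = -1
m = 1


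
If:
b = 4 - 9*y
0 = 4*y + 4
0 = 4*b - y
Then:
No Solution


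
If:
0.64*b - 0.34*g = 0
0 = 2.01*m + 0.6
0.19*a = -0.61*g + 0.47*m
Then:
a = -3.21052631578947*g - 0.738413197172035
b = 0.53125*g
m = -0.30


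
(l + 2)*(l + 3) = l^2 + 5*l + 6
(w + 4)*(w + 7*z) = w^2 + 7*w*z + 4*w + 28*z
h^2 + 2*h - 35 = (h - 5)*(h + 7)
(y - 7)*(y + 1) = y^2 - 6*y - 7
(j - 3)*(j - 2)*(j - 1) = j^3 - 6*j^2 + 11*j - 6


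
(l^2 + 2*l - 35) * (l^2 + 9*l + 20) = l^4 + 11*l^3 + 3*l^2 - 275*l - 700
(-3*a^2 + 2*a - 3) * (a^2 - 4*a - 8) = -3*a^4 + 14*a^3 + 13*a^2 - 4*a + 24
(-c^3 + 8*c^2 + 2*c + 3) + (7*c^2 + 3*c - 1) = -c^3 + 15*c^2 + 5*c + 2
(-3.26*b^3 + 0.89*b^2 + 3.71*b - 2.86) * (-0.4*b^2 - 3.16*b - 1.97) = 1.304*b^5 + 9.9456*b^4 + 2.1258*b^3 - 12.3329*b^2 + 1.7289*b + 5.6342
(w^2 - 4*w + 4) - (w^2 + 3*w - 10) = 14 - 7*w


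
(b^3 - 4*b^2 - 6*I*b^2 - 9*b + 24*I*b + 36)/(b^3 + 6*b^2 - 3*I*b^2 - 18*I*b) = (b^2 - b*(4 + 3*I) + 12*I)/(b*(b + 6))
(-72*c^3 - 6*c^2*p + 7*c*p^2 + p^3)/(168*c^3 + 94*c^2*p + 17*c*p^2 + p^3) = (-3*c + p)/(7*c + p)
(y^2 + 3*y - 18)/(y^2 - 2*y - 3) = (y + 6)/(y + 1)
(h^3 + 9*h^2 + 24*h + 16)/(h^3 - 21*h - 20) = (h + 4)/(h - 5)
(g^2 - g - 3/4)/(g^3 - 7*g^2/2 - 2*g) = (g - 3/2)/(g*(g - 4))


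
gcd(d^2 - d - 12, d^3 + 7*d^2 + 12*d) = d + 3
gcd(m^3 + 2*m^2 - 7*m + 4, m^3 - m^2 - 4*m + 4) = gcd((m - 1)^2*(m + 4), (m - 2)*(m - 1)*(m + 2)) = m - 1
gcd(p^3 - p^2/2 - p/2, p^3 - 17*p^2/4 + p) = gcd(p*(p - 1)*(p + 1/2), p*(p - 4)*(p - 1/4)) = p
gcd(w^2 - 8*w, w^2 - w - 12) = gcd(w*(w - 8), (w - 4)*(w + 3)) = 1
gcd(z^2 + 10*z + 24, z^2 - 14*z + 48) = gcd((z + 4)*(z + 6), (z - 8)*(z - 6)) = 1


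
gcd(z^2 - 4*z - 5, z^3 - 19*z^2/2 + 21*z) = 1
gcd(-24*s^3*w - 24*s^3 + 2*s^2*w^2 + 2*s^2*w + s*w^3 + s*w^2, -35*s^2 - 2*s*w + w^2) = 1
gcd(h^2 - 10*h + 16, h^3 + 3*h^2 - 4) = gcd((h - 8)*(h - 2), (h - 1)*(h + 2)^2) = 1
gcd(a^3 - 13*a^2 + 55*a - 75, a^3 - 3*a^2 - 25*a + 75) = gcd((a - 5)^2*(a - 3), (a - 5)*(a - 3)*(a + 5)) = a^2 - 8*a + 15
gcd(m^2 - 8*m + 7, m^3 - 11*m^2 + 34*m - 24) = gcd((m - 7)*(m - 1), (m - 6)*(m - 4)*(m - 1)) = m - 1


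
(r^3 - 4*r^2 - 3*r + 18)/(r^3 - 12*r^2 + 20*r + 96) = (r^2 - 6*r + 9)/(r^2 - 14*r + 48)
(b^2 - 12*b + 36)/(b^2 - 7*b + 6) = (b - 6)/(b - 1)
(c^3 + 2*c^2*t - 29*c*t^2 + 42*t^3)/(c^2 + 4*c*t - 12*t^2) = (c^2 + 4*c*t - 21*t^2)/(c + 6*t)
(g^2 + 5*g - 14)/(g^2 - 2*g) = (g + 7)/g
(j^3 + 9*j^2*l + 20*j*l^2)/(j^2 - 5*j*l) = (j^2 + 9*j*l + 20*l^2)/(j - 5*l)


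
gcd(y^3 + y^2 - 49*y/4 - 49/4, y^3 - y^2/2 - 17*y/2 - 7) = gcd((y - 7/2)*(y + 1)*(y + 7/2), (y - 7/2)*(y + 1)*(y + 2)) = y^2 - 5*y/2 - 7/2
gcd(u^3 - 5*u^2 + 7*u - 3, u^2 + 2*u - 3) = u - 1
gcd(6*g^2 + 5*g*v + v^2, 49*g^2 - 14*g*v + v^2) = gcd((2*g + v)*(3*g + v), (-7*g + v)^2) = 1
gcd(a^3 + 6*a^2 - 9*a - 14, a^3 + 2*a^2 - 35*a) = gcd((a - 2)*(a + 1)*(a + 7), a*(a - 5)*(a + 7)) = a + 7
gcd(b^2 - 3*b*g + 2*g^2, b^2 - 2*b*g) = b - 2*g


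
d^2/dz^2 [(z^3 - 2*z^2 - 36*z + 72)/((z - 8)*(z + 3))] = 6*(z^3 + 144*z^2 - 648*z + 2232)/(z^6 - 15*z^5 + 3*z^4 + 595*z^3 - 72*z^2 - 8640*z - 13824)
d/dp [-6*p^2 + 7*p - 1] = 7 - 12*p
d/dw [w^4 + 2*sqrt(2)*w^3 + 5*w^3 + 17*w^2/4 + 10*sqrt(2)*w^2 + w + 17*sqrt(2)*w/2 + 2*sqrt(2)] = 4*w^3 + 6*sqrt(2)*w^2 + 15*w^2 + 17*w/2 + 20*sqrt(2)*w + 1 + 17*sqrt(2)/2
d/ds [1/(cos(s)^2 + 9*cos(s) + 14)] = (2*cos(s) + 9)*sin(s)/(cos(s)^2 + 9*cos(s) + 14)^2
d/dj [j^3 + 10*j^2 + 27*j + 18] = 3*j^2 + 20*j + 27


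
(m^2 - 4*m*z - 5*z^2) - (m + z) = m^2 - 4*m*z - m - 5*z^2 - z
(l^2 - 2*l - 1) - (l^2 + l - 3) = 2 - 3*l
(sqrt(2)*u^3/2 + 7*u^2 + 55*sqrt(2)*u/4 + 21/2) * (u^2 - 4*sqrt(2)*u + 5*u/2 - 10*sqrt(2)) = sqrt(2)*u^5/2 + 5*sqrt(2)*u^4/4 + 3*u^4 - 57*sqrt(2)*u^3/4 + 15*u^3/2 - 199*u^2/2 - 285*sqrt(2)*u^2/8 - 995*u/4 - 42*sqrt(2)*u - 105*sqrt(2)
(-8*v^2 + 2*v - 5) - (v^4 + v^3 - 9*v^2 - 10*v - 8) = -v^4 - v^3 + v^2 + 12*v + 3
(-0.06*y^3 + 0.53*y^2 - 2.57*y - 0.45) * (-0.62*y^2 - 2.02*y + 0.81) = 0.0372*y^5 - 0.2074*y^4 + 0.4742*y^3 + 5.8997*y^2 - 1.1727*y - 0.3645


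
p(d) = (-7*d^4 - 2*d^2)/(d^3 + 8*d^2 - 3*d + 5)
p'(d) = (-28*d^3 - 4*d)/(d^3 + 8*d^2 - 3*d + 5) + (-7*d^4 - 2*d^2)*(-3*d^2 - 16*d + 3)/(d^3 + 8*d^2 - 3*d + 5)^2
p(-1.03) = -0.65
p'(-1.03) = 1.56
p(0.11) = -0.01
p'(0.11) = -0.10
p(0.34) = -0.07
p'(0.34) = -0.46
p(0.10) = -0.00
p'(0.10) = -0.09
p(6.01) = -18.67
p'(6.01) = -4.75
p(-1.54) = -1.77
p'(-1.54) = 2.89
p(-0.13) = -0.01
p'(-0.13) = 0.10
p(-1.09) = -0.74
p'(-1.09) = 1.70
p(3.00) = -6.16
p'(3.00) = -3.42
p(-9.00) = 940.59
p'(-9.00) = 1425.49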